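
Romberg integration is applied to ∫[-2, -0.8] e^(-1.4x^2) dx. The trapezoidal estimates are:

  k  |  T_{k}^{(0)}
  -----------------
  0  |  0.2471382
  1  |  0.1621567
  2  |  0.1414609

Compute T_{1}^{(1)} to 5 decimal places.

0.13383

Richardson extrapolation on the trapezoidal column (denominator 4−1=3):
T_{1}^{(1)} = (4·0.1621567 − 0.2471382) / 3 = 0.1338295
(Column j=1 coincides with Simpson's rule on the same nodes.)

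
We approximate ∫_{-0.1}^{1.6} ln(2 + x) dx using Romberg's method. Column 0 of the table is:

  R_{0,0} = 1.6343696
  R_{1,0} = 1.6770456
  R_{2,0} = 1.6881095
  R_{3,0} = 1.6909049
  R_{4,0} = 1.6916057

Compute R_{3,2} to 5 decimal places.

1.69184

Richardson extrapolation on the trapezoidal column (denominator 4−1=3):
R_{2,1} = (4·1.6881095 − 1.6770456) / 3 = 1.6917975
R_{3,1} = (4·1.6909049 − 1.6881095) / 3 = 1.6918367
R_{3,2} = (16·1.6918367 − 1.6917975) / 15 = 1.6918393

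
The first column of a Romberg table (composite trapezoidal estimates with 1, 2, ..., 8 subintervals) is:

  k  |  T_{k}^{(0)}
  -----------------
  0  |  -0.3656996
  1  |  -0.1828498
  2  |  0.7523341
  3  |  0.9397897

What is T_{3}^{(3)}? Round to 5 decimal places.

0.99585

T_{1}^{(1)} = -0.1828498 + (-0.1828498 − (-0.3656996))/3 = -0.1218999
T_{2}^{(1)} = 0.7523341 + (0.7523341 − (-0.1828498))/3 = 1.0640621
T_{3}^{(1)} = 0.9397897 + (0.9397897 − 0.7523341)/3 = 1.0022749
T_{2}^{(2)} = (16·1.0640621 − (-0.1218999)) / 15 = 1.1431262
T_{3}^{(2)} = (16·1.0022749 − 1.0640621) / 15 = 0.9981558
T_{3}^{(3)} = 0.9981558 + (0.9981558 − 1.1431262)/63 = 0.9958547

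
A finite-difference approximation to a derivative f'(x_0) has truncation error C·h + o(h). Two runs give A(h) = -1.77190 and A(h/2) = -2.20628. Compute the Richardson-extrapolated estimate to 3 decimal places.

The leading error scales as h; refining by a factor of 2 reduces it by 2^1 = 2.
Extrapolated value = (2·A(h/2) − A(h)) / (2 − 1)
= (2·(-2.20628) − (-1.77190)) / 1
= -2.64066 / 1 = -2.64066

-2.641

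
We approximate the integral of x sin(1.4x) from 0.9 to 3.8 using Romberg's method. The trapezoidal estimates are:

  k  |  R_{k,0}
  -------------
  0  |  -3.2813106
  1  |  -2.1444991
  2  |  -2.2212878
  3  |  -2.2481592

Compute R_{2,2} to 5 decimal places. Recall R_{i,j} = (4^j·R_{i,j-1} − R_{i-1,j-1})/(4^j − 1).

Richardson extrapolation on the trapezoidal column (denominator 4−1=3):
R_{1,1} = (4·(-2.1444991) − (-3.2813106)) / 3 = -1.7655619
R_{2,1} = -2.2212878 + (-2.2212878 − (-2.1444991))/3 = -2.2468840
R_{2,2} = -2.2468840 + (-2.2468840 − (-1.7655619))/15 = -2.2789721

-2.27897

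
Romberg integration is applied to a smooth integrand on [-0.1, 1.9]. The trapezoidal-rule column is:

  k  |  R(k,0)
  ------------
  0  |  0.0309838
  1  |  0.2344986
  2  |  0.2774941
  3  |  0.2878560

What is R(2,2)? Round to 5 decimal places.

0.29113

Richardson extrapolation on the trapezoidal column (denominator 4−1=3):
R(1,1) = (4·0.2344986 − 0.0309838) / 3 = 0.3023369
R(2,1) = (4·0.2774941 − 0.2344986) / 3 = 0.2918259
R(2,2) = 0.2918259 + (0.2918259 − 0.3023369)/15 = 0.2911252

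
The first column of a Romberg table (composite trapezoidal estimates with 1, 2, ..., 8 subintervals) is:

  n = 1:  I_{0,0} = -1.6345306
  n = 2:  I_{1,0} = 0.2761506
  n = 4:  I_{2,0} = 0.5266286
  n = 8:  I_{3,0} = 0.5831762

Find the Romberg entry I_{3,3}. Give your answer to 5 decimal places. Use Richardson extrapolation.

Richardson extrapolation on the trapezoidal column (denominator 4−1=3):
I_{1,1} = 0.2761506 + (0.2761506 − (-1.6345306))/3 = 0.9130443
I_{2,1} = (4·0.5266286 − 0.2761506) / 3 = 0.6101213
I_{3,1} = (4·0.5831762 − 0.5266286) / 3 = 0.6020254
I_{2,2} = 0.6101213 + (0.6101213 − 0.9130443)/15 = 0.5899264
I_{3,2} = 0.6020254 + (0.6020254 − 0.6101213)/15 = 0.6014857
I_{3,3} = (64·0.6014857 − 0.5899264) / 63 = 0.6016692
(Column j=1 coincides with Simpson's rule on the same nodes.)

0.60167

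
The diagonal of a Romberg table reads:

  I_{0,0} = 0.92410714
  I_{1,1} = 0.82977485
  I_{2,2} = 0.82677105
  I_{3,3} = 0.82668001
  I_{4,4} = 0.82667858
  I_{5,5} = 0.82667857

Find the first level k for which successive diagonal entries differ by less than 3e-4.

|I_{1,1} − I_{0,0}| = 0.09433229 ≥ 3e-4
|I_{2,2} − I_{1,1}| = 0.00300380 ≥ 3e-4
|I_{3,3} − I_{2,2}| = 0.00009104 < 3e-4

k = 3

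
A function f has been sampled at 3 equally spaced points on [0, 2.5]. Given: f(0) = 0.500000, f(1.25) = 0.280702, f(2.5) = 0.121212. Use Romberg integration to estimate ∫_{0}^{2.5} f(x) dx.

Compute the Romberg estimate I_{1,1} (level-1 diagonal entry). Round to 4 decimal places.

0.7267

I_{0,0} (trapezoid, 1 panel, h=2.5000): 0.776515
I_{1,0} (trapezoid, 2 panels, h=1.2500): 0.739135
I_{1,1} = 0.739135 + (0.739135 − 0.776515)/3 = 0.726675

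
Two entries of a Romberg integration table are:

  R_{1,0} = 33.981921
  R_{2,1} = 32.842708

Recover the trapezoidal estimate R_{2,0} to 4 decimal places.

33.1275

From R_{2,1} = (4·R_{2,0} − R_{1,0})/3, solve for R_{2,0}:
4·R_{2,0} = 3·32.842708 + 33.981921 = 132.510045
R_{2,0} = 33.127511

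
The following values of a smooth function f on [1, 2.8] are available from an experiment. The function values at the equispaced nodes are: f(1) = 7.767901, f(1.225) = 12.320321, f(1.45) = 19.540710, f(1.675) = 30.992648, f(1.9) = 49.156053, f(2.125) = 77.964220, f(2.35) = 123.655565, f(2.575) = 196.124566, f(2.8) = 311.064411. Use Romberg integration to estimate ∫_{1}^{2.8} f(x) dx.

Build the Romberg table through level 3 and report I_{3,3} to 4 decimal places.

147.9502

I_{0,0} (trapezoid, 1 panel, h=1.8000): 286.949081
I_{1,0} (trapezoid, 2 panels, h=0.9000): 187.714988
I_{2,0} (trapezoid, 4 panels, h=0.4500): 158.295818
I_{3,0} (trapezoid, 8 panels, h=0.2250): 150.563304
I_{1,1} = 187.714988 + (187.714988 − 286.949081)/3 = 154.636957
I_{2,1} = 158.295818 + (158.295818 − 187.714988)/3 = 148.489428
I_{3,1} = 150.563304 + (150.563304 − 158.295818)/3 = 147.985799
I_{2,2} = 148.489428 + (148.489428 − 154.636957)/15 = 148.079593
I_{3,2} = 147.985799 + (147.985799 − 148.489428)/15 = 147.952224
I_{3,3} = 147.952224 + (147.952224 − 148.079593)/63 = 147.950202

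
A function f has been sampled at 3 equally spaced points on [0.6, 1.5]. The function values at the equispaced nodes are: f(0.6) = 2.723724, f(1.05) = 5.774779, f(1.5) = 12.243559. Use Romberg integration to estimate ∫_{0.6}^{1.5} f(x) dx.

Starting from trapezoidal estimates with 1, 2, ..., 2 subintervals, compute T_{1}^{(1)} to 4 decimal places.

T_{0}^{(0)} (trapezoid, 1 panel, h=0.9000): 6.735277
T_{1}^{(0)} (trapezoid, 2 panels, h=0.4500): 5.966289
T_{1}^{(1)} = 5.966289 + (5.966289 − 6.735277)/3 = 5.709960

5.7100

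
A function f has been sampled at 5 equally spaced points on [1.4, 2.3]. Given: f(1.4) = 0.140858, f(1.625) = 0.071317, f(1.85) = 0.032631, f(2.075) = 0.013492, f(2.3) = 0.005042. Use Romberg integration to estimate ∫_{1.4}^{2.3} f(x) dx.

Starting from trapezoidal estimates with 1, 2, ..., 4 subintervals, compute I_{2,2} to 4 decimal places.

I_{0,0} (trapezoid, 1 panel, h=0.9000): 0.065655
I_{1,0} (trapezoid, 2 panels, h=0.4500): 0.047511
I_{2,0} (trapezoid, 4 panels, h=0.2250): 0.042838
I_{1,1} = 0.047511 + (0.047511 − 0.065655)/3 = 0.041463
I_{2,1} = 0.042838 + (0.042838 − 0.047511)/3 = 0.041280
I_{2,2} = 0.041280 + (0.041280 − 0.041463)/15 = 0.041268

0.0413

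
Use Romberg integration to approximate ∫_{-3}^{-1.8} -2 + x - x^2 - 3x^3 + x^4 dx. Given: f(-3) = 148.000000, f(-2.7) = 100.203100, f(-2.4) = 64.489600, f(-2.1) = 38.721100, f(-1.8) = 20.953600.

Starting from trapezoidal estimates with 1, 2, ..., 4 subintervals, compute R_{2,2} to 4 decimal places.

R_{0,0} (trapezoid, 1 panel, h=1.2000): 101.372160
R_{1,0} (trapezoid, 2 panels, h=0.6000): 89.379840
R_{2,0} (trapezoid, 4 panels, h=0.3000): 86.367180
R_{1,1} = 89.379840 + (89.379840 − 101.372160)/3 = 85.382400
R_{2,1} = 86.367180 + (86.367180 − 89.379840)/3 = 85.362960
R_{2,2} = 85.362960 + (85.362960 − 85.382400)/15 = 85.361664

85.3617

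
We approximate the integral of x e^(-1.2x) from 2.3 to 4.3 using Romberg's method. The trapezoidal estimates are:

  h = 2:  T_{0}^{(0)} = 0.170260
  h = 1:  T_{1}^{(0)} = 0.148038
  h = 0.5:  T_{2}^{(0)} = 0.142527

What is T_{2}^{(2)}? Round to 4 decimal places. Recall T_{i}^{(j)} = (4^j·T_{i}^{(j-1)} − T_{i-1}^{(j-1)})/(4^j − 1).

Richardson extrapolation on the trapezoidal column (denominator 4−1=3):
T_{1}^{(1)} = 0.148038 + (0.148038 − 0.170260)/3 = 0.140631
T_{2}^{(1)} = 0.142527 + (0.142527 − 0.148038)/3 = 0.140690
T_{2}^{(2)} = 0.140690 + (0.140690 − 0.140631)/15 = 0.140694

0.1407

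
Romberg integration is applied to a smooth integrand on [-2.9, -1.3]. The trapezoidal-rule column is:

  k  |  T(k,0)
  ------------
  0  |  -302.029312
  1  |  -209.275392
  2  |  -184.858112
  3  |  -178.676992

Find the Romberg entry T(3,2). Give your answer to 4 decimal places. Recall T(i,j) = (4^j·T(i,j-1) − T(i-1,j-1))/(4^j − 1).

T(2,1) = -184.858112 + (-184.858112 − (-209.275392))/3 = -176.719019
T(3,1) = (4·(-178.676992) − (-184.858112)) / 3 = -176.616619
T(3,2) = -176.616619 + (-176.616619 − (-176.719019))/15 = -176.609792

-176.6098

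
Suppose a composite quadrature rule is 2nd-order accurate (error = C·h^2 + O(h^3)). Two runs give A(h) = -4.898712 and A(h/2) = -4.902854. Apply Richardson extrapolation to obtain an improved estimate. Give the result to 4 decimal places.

-4.9042

The leading error scales as h^2; refining by a factor of 2 reduces it by 2^2 = 4.
Extrapolated value = (4·A(h/2) − A(h)) / (4 − 1)
= (4·(-4.902854) − (-4.898712)) / 3
= -14.712704 / 3 = -4.904235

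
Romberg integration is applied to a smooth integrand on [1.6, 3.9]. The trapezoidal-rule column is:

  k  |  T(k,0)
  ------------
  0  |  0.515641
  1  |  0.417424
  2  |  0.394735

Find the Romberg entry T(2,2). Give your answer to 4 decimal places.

0.3873

Richardson extrapolation on the trapezoidal column (denominator 4−1=3):
T(1,1) = 0.417424 + (0.417424 − 0.515641)/3 = 0.384685
T(2,1) = (4·0.394735 − 0.417424) / 3 = 0.387172
T(2,2) = 0.387172 + (0.387172 − 0.384685)/15 = 0.387338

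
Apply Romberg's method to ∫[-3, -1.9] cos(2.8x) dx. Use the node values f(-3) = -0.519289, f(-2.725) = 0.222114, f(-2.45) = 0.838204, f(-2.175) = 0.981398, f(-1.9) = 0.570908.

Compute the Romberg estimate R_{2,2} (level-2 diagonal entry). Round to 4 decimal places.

0.5981

R_{0,0} (trapezoid, 1 panel, h=1.1000): 0.028390
R_{1,0} (trapezoid, 2 panels, h=0.5500): 0.475207
R_{2,0} (trapezoid, 4 panels, h=0.2750): 0.568570
R_{1,1} = 0.475207 + (0.475207 − 0.028390)/3 = 0.624146
R_{2,1} = 0.568570 + (0.568570 − 0.475207)/3 = 0.599691
R_{2,2} = 0.599691 + (0.599691 − 0.624146)/15 = 0.598061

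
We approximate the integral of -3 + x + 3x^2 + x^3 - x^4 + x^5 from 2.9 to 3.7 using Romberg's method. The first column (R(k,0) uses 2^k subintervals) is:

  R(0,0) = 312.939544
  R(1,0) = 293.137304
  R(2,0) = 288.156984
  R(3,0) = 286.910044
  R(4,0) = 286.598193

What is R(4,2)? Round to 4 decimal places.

Richardson extrapolation on the trapezoidal column (denominator 4−1=3):
R(3,1) = (4·286.910044 − 288.156984) / 3 = 286.494397
R(4,1) = (4·286.598193 − 286.910044) / 3 = 286.494243
R(4,2) = (16·286.494243 − 286.494397) / 15 = 286.494233

286.4942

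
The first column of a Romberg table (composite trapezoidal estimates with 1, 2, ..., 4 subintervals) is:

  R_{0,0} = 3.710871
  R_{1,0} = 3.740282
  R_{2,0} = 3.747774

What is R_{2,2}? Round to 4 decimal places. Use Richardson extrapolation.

Richardson extrapolation on the trapezoidal column (denominator 4−1=3):
R_{1,1} = (4·3.740282 − 3.710871) / 3 = 3.750086
R_{2,1} = 3.747774 + (3.747774 − 3.740282)/3 = 3.750271
R_{2,2} = (16·3.750271 − 3.750086) / 15 = 3.750283
(Column j=1 coincides with Simpson's rule on the same nodes.)

3.7503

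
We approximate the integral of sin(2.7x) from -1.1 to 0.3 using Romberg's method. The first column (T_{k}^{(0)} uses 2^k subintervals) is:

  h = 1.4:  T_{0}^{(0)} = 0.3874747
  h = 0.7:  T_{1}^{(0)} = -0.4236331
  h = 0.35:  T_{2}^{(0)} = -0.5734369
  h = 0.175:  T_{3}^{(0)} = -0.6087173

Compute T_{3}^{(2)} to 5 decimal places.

Richardson extrapolation on the trapezoidal column (denominator 4−1=3):
T_{2}^{(1)} = -0.5734369 + (-0.5734369 − (-0.4236331))/3 = -0.6233715
T_{3}^{(1)} = -0.6087173 + (-0.6087173 − (-0.5734369))/3 = -0.6204774
T_{3}^{(2)} = -0.6204774 + (-0.6204774 − (-0.6233715))/15 = -0.6202845

-0.62028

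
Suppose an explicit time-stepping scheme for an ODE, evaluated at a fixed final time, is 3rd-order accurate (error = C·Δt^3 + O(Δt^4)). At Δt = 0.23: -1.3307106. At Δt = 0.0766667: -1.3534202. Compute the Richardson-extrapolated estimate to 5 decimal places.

-1.35429

The leading error scales as Δt^3; refining by a factor of 3 reduces it by 3^3 = 27.
Extrapolated value = (27·A(Δt/3) − A(Δt)) / (27 − 1)
= (27·(-1.3534202) − (-1.3307106)) / 26
= -35.2116348 / 26 = -1.3542936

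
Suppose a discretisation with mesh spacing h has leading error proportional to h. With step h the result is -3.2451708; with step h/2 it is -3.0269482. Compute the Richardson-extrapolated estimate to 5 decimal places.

The leading error scales as h; refining by a factor of 2 reduces it by 2^1 = 2.
Extrapolated value = (2·A(h/2) − A(h)) / (2 − 1)
= (2·(-3.0269482) − (-3.2451708)) / 1
= -2.8087256 / 1 = -2.8087256

-2.80873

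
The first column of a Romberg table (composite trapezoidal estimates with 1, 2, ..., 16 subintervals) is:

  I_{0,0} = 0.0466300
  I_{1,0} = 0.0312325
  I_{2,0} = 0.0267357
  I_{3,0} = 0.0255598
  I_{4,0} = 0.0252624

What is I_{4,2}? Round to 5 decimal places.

Richardson extrapolation on the trapezoidal column (denominator 4−1=3):
I_{3,1} = 0.0255598 + (0.0255598 − 0.0267357)/3 = 0.0251678
I_{4,1} = 0.0252624 + (0.0252624 − 0.0255598)/3 = 0.0251633
I_{4,2} = 0.0251633 + (0.0251633 − 0.0251678)/15 = 0.0251630

0.02516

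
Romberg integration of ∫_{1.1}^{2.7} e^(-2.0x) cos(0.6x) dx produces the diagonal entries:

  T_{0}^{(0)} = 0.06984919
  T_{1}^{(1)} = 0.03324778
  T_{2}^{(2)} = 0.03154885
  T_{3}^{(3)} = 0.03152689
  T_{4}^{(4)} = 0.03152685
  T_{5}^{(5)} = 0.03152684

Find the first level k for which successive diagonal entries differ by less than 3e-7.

k = 4

|T_{1}^{(1)} − T_{0}^{(0)}| = 0.03660141 ≥ 3e-7
|T_{2}^{(2)} − T_{1}^{(1)}| = 0.00169893 ≥ 3e-7
|T_{3}^{(3)} − T_{2}^{(2)}| = 0.00002196 ≥ 3e-7
|T_{4}^{(4)} − T_{3}^{(3)}| = 0.00000004 < 3e-7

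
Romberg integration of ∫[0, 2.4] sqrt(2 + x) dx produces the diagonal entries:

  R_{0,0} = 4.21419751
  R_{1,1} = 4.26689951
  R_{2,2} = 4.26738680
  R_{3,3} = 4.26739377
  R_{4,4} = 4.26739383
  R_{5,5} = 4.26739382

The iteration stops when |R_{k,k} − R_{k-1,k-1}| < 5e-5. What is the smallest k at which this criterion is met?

k = 3

|R_{1,1} − R_{0,0}| = 0.05270200 ≥ 5e-5
|R_{2,2} − R_{1,1}| = 0.00048729 ≥ 5e-5
|R_{3,3} − R_{2,2}| = 0.00000697 < 5e-5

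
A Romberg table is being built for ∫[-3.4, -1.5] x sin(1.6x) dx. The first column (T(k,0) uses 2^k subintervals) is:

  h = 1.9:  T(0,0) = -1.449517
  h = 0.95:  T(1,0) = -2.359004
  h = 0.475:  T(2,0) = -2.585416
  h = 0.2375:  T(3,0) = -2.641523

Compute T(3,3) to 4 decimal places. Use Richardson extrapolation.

T(1,1) = (4·(-2.359004) − (-1.449517)) / 3 = -2.662166
T(2,1) = -2.585416 + (-2.585416 − (-2.359004))/3 = -2.660887
T(3,1) = -2.641523 + (-2.641523 − (-2.585416))/3 = -2.660225
T(2,2) = (16·(-2.660887) − (-2.662166)) / 15 = -2.660802
T(3,2) = (16·(-2.660225) − (-2.660887)) / 15 = -2.660181
T(3,3) = (64·(-2.660181) − (-2.660802)) / 63 = -2.660171

-2.6602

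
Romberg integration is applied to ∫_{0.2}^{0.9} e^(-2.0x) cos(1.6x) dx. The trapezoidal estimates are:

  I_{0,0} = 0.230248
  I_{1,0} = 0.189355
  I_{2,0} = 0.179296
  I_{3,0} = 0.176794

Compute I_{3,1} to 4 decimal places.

0.1760

Richardson extrapolation on the trapezoidal column (denominator 4−1=3):
I_{3,1} = 0.176794 + (0.176794 − 0.179296)/3 = 0.175960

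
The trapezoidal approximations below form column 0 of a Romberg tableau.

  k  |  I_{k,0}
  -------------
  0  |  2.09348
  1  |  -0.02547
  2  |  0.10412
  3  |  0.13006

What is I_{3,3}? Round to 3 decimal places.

I_{1,1} = -0.02547 + (-0.02547 − 2.09348)/3 = -0.73179
I_{2,1} = (4·0.10412 − (-0.02547)) / 3 = 0.14732
I_{3,1} = (4·0.13006 − 0.10412) / 3 = 0.13871
I_{2,2} = 0.14732 + (0.14732 − (-0.73179))/15 = 0.20593
I_{3,2} = 0.13871 + (0.13871 − 0.14732)/15 = 0.13814
I_{3,3} = 0.13814 + (0.13814 − 0.20593)/63 = 0.13706

0.137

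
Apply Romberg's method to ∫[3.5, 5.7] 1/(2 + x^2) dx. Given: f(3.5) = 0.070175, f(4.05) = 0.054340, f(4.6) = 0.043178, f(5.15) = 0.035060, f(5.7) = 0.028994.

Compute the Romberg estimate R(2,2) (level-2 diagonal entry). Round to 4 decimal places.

0.0996

R(0,0) (trapezoid, 1 panel, h=2.2000): 0.109086
R(1,0) (trapezoid, 2 panels, h=1.1000): 0.102039
R(2,0) (trapezoid, 4 panels, h=0.5500): 0.100189
R(1,1) = 0.102039 + (0.102039 − 0.109086)/3 = 0.099690
R(2,1) = 0.100189 + (0.100189 − 0.102039)/3 = 0.099572
R(2,2) = 0.099572 + (0.099572 − 0.099690)/15 = 0.099564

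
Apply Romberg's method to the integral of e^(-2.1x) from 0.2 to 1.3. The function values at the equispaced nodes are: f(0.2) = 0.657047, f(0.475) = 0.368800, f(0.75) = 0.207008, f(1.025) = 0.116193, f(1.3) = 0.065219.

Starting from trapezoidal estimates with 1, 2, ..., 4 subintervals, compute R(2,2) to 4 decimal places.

R(0,0) (trapezoid, 1 panel, h=1.1000): 0.397246
R(1,0) (trapezoid, 2 panels, h=0.5500): 0.312478
R(2,0) (trapezoid, 4 panels, h=0.2750): 0.289612
R(1,1) = 0.312478 + (0.312478 − 0.397246)/3 = 0.284222
R(2,1) = 0.289612 + (0.289612 − 0.312478)/3 = 0.281990
R(2,2) = 0.281990 + (0.281990 − 0.284222)/15 = 0.281841

0.2818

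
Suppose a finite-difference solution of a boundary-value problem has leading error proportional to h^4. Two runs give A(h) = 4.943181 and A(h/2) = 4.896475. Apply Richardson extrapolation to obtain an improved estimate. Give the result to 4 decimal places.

The leading error scales as h^4; refining by a factor of 2 reduces it by 2^4 = 16.
Extrapolated value = (16·A(h/2) − A(h)) / (16 − 1)
= (16·4.896475 − 4.943181) / 15
= 73.400419 / 15 = 4.893361

4.8934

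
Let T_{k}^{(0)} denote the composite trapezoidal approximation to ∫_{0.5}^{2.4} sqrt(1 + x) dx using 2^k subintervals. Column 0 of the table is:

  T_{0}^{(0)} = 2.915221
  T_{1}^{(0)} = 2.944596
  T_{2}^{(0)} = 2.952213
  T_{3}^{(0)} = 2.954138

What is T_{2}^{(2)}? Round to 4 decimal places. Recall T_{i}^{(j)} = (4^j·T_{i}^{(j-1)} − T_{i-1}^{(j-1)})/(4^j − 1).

2.9548

Richardson extrapolation on the trapezoidal column (denominator 4−1=3):
T_{1}^{(1)} = 2.944596 + (2.944596 − 2.915221)/3 = 2.954388
T_{2}^{(1)} = (4·2.952213 − 2.944596) / 3 = 2.954752
T_{2}^{(2)} = 2.954752 + (2.954752 − 2.954388)/15 = 2.954776
(Column j=1 coincides with Simpson's rule on the same nodes.)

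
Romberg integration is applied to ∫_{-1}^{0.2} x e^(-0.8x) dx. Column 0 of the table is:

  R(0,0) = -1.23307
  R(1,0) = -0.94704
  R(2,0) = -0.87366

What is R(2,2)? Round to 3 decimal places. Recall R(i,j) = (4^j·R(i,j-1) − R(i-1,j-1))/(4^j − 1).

R(1,1) = (4·(-0.94704) − (-1.23307)) / 3 = -0.85170
R(2,1) = (4·(-0.87366) − (-0.94704)) / 3 = -0.84920
R(2,2) = -0.84920 + (-0.84920 − (-0.85170))/15 = -0.84903

-0.849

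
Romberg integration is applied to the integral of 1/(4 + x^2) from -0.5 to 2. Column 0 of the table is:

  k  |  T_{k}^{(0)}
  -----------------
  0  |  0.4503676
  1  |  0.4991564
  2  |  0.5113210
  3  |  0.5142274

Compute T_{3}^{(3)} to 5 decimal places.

0.51518

T_{1}^{(1)} = (4·0.4991564 − 0.4503676) / 3 = 0.5154193
T_{2}^{(1)} = (4·0.5113210 − 0.4991564) / 3 = 0.5153759
T_{3}^{(1)} = (4·0.5142274 − 0.5113210) / 3 = 0.5151962
T_{2}^{(2)} = (16·0.5153759 − 0.5154193) / 15 = 0.5153730
T_{3}^{(2)} = (16·0.5151962 − 0.5153759) / 15 = 0.5151842
T_{3}^{(3)} = 0.5151842 + (0.5151842 − 0.5153730)/63 = 0.5151812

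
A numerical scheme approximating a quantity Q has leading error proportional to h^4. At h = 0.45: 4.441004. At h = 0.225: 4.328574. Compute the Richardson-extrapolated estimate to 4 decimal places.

4.3211

The leading error scales as h^4; refining by a factor of 2 reduces it by 2^4 = 16.
Extrapolated value = (16·A(h/2) − A(h)) / (16 − 1)
= (16·4.328574 − 4.441004) / 15
= 64.816180 / 15 = 4.321079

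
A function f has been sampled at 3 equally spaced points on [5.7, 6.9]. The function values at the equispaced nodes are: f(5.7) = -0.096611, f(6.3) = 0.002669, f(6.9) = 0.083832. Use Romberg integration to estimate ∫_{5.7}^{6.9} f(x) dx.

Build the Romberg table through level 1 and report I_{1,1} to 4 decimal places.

I_{0,0} (trapezoid, 1 panel, h=1.2000): -0.007667
I_{1,0} (trapezoid, 2 panels, h=0.6000): -0.002232
I_{1,1} = -0.002232 + (-0.002232 − (-0.007667))/3 = -0.000420

-0.0004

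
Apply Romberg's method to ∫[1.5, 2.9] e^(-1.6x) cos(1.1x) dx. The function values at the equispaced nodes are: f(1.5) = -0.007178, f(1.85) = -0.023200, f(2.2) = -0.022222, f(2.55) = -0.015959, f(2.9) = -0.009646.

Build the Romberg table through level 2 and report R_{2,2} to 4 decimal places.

-0.0255

R_{0,0} (trapezoid, 1 panel, h=1.4000): -0.011777
R_{1,0} (trapezoid, 2 panels, h=0.7000): -0.021444
R_{2,0} (trapezoid, 4 panels, h=0.3500): -0.024428
R_{1,1} = -0.021444 + (-0.021444 − (-0.011777))/3 = -0.024666
R_{2,1} = -0.024428 + (-0.024428 − (-0.021444))/3 = -0.025423
R_{2,2} = -0.025423 + (-0.025423 − (-0.024666))/15 = -0.025473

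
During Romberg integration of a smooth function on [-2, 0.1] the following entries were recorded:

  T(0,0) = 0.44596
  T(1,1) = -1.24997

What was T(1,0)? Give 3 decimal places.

From T(1,1) = (4·T(1,0) − T(0,0))/3, solve for T(1,0):
4·T(1,0) = 3·(-1.24997) + 0.44596 = -3.30395
T(1,0) = -0.82599

-0.826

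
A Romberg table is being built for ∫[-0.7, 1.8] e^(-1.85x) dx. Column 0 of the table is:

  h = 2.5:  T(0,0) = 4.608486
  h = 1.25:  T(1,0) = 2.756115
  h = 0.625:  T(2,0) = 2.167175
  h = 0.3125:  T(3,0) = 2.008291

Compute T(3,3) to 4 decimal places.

T(1,1) = (4·2.756115 − 4.608486) / 3 = 2.138658
T(2,1) = 2.167175 + (2.167175 − 2.756115)/3 = 1.970862
T(3,1) = (4·2.008291 − 2.167175) / 3 = 1.955330
T(2,2) = (16·1.970862 − 2.138658) / 15 = 1.959676
T(3,2) = 1.955330 + (1.955330 − 1.970862)/15 = 1.954295
T(3,3) = 1.954295 + (1.954295 − 1.959676)/63 = 1.954210

1.9542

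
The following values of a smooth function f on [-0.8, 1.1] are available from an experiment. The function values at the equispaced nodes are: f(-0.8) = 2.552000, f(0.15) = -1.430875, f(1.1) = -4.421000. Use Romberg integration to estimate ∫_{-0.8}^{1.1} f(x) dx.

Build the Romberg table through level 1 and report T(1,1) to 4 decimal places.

-2.4043

T(0,0) (trapezoid, 1 panel, h=1.9000): -1.775550
T(1,0) (trapezoid, 2 panels, h=0.9500): -2.247106
T(1,1) = -2.247106 + (-2.247106 − (-1.775550))/3 = -2.404291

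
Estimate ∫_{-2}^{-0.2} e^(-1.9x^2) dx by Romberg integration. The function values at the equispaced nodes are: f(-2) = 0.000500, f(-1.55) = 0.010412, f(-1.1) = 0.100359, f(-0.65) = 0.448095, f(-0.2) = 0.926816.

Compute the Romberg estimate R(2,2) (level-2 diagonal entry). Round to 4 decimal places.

R(0,0) (trapezoid, 1 panel, h=1.8000): 0.834584
R(1,0) (trapezoid, 2 panels, h=0.9000): 0.507615
R(2,0) (trapezoid, 4 panels, h=0.4500): 0.460136
R(1,1) = 0.507615 + (0.507615 − 0.834584)/3 = 0.398625
R(2,1) = 0.460136 + (0.460136 − 0.507615)/3 = 0.444310
R(2,2) = 0.444310 + (0.444310 − 0.398625)/15 = 0.447356

0.4474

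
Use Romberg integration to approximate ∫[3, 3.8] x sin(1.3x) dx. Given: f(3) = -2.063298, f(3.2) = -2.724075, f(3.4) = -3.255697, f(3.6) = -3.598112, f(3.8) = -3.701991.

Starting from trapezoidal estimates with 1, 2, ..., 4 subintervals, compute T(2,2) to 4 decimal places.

-2.5043

T(0,0) (trapezoid, 1 panel, h=0.8000): -2.306116
T(1,0) (trapezoid, 2 panels, h=0.4000): -2.455337
T(2,0) (trapezoid, 4 panels, h=0.2000): -2.492106
T(1,1) = -2.455337 + (-2.455337 − (-2.306116))/3 = -2.505077
T(2,1) = -2.492106 + (-2.492106 − (-2.455337))/3 = -2.504362
T(2,2) = -2.504362 + (-2.504362 − (-2.505077))/15 = -2.504314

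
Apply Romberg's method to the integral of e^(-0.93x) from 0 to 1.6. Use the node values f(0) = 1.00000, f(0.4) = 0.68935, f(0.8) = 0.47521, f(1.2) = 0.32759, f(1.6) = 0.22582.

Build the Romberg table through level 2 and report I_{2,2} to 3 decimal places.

0.832

I_{0,0} (trapezoid, 1 panel, h=1.6000): 0.98066
I_{1,0} (trapezoid, 2 panels, h=0.8000): 0.87050
I_{2,0} (trapezoid, 4 panels, h=0.4000): 0.84202
I_{1,1} = 0.87050 + (0.87050 − 0.98066)/3 = 0.83378
I_{2,1} = 0.84202 + (0.84202 − 0.87050)/3 = 0.83253
I_{2,2} = 0.83253 + (0.83253 − 0.83378)/15 = 0.83245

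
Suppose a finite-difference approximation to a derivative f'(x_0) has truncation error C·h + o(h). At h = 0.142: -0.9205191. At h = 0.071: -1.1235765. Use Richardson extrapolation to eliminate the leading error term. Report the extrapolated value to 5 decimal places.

-1.32663

The leading error scales as h; refining by a factor of 2 reduces it by 2^1 = 2.
Extrapolated value = (2·A(h/2) − A(h)) / (2 − 1)
= (2·(-1.1235765) − (-0.9205191)) / 1
= -1.3266339 / 1 = -1.3266339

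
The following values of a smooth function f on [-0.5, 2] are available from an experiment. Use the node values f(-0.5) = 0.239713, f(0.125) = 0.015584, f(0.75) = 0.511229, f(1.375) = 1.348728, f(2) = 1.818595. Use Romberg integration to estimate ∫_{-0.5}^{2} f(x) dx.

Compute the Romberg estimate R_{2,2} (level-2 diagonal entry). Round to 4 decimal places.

R_{0,0} (trapezoid, 1 panel, h=2.5000): 2.572885
R_{1,0} (trapezoid, 2 panels, h=1.2500): 1.925479
R_{2,0} (trapezoid, 4 panels, h=0.6250): 1.815434
R_{1,1} = 1.925479 + (1.925479 − 2.572885)/3 = 1.709677
R_{2,1} = 1.815434 + (1.815434 − 1.925479)/3 = 1.778752
R_{2,2} = 1.778752 + (1.778752 − 1.709677)/15 = 1.783357

1.7834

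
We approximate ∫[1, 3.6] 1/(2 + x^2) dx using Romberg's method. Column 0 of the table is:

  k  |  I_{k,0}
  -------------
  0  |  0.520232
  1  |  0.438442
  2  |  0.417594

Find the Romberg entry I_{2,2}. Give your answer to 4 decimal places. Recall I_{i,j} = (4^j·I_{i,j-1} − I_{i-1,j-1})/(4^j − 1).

0.4106

Richardson extrapolation on the trapezoidal column (denominator 4−1=3):
I_{1,1} = 0.438442 + (0.438442 − 0.520232)/3 = 0.411179
I_{2,1} = (4·0.417594 − 0.438442) / 3 = 0.410645
I_{2,2} = (16·0.410645 − 0.411179) / 15 = 0.410609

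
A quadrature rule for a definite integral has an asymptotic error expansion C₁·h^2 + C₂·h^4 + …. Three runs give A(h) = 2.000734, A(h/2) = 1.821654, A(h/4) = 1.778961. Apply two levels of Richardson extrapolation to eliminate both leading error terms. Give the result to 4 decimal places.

1.7649

First eliminate the h^2 term (factor 2^2 = 4):
  B₁ = (4·1.821654 − 2.000734)/3 = 1.761961
  B₂ = (4·1.778961 − 1.821654)/3 = 1.764730
Then eliminate the h^4 term (factor 2^4 = 16):
  (16·1.764730 − 1.761961)/15 = 1.764915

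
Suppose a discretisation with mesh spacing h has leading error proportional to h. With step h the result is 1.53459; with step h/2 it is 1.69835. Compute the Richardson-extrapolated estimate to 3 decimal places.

Extrapolated value = (2·A(h/2) − A(h)) / (2 − 1)
= (2·1.69835 − 1.53459) / 1
= 1.86211 / 1 = 1.86211

1.862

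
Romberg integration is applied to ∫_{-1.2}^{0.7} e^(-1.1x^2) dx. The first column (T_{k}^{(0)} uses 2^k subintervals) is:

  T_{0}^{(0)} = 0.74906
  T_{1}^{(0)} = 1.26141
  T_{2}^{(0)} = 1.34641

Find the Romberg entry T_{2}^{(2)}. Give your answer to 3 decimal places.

Richardson extrapolation on the trapezoidal column (denominator 4−1=3):
T_{1}^{(1)} = 1.26141 + (1.26141 − 0.74906)/3 = 1.43219
T_{2}^{(1)} = 1.34641 + (1.34641 − 1.26141)/3 = 1.37474
T_{2}^{(2)} = 1.37474 + (1.37474 − 1.43219)/15 = 1.37091

1.371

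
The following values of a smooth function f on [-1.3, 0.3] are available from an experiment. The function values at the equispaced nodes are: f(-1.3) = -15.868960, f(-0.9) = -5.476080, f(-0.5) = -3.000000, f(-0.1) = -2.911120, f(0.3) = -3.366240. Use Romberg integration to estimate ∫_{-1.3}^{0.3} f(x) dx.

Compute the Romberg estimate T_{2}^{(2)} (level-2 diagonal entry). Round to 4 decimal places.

T_{0}^{(0)} (trapezoid, 1 panel, h=1.6000): -15.388160
T_{1}^{(0)} (trapezoid, 2 panels, h=0.8000): -10.094080
T_{2}^{(0)} (trapezoid, 4 panels, h=0.4000): -8.401920
T_{1}^{(1)} = -10.094080 + (-10.094080 − (-15.388160))/3 = -8.329387
T_{2}^{(1)} = -8.401920 + (-8.401920 − (-10.094080))/3 = -7.837867
T_{2}^{(2)} = -7.837867 + (-7.837867 − (-8.329387))/15 = -7.805099

-7.8051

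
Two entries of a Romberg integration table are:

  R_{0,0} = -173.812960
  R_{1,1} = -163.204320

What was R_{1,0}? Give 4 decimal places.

From R_{1,1} = (4·R_{1,0} − R_{0,0})/3, solve for R_{1,0}:
4·R_{1,0} = 3·(-163.204320) + (-173.812960) = -663.425920
R_{1,0} = -165.856480

-165.8565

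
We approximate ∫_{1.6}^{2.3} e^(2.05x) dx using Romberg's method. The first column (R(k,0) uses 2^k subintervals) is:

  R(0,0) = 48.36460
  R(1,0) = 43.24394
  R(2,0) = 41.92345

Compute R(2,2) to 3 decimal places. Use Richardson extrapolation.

41.480

Richardson extrapolation on the trapezoidal column (denominator 4−1=3):
R(1,1) = 43.24394 + (43.24394 − 48.36460)/3 = 41.53705
R(2,1) = (4·41.92345 − 43.24394) / 3 = 41.48329
R(2,2) = 41.48329 + (41.48329 − 41.53705)/15 = 41.47971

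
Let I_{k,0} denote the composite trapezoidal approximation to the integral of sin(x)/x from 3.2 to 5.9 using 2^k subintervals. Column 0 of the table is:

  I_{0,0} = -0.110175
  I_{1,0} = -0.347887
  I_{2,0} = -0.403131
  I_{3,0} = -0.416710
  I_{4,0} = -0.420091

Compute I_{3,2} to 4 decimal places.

I_{2,1} = (4·(-0.403131) − (-0.347887)) / 3 = -0.421546
I_{3,1} = (4·(-0.416710) − (-0.403131)) / 3 = -0.421236
I_{3,2} = -0.421236 + (-0.421236 − (-0.421546))/15 = -0.421215

-0.4212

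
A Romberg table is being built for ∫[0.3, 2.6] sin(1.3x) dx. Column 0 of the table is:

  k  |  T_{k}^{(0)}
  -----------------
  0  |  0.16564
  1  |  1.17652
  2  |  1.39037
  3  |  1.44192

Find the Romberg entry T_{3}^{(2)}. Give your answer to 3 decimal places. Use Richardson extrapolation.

Richardson extrapolation on the trapezoidal column (denominator 4−1=3):
T_{2}^{(1)} = 1.39037 + (1.39037 − 1.17652)/3 = 1.46165
T_{3}^{(1)} = 1.44192 + (1.44192 − 1.39037)/3 = 1.45910
T_{3}^{(2)} = (16·1.45910 − 1.46165) / 15 = 1.45893

1.459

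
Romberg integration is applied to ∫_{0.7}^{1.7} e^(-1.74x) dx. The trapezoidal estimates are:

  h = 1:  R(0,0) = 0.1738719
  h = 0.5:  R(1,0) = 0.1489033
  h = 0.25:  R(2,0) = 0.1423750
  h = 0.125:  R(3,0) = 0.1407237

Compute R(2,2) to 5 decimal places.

0.14017

R(1,1) = 0.1489033 + (0.1489033 − 0.1738719)/3 = 0.1405804
R(2,1) = (4·0.1423750 − 0.1489033) / 3 = 0.1401989
R(2,2) = 0.1401989 + (0.1401989 − 0.1405804)/15 = 0.1401735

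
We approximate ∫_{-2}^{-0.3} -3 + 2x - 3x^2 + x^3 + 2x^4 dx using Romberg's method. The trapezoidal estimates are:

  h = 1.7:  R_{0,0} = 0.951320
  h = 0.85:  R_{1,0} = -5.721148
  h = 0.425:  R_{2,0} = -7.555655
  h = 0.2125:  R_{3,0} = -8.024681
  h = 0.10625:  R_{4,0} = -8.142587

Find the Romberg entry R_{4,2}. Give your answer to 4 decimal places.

-8.1819

Richardson extrapolation on the trapezoidal column (denominator 4−1=3):
R_{3,1} = -8.024681 + (-8.024681 − (-7.555655))/3 = -8.181023
R_{4,1} = (4·(-8.142587) − (-8.024681)) / 3 = -8.181889
R_{4,2} = (16·(-8.181889) − (-8.181023)) / 15 = -8.181947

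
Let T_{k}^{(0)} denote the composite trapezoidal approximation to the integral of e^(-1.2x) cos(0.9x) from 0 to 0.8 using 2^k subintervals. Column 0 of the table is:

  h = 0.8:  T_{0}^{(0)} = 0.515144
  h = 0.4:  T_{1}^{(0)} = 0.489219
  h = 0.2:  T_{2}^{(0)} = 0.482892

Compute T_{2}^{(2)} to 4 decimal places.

0.4808

T_{1}^{(1)} = 0.489219 + (0.489219 − 0.515144)/3 = 0.480577
T_{2}^{(1)} = 0.482892 + (0.482892 − 0.489219)/3 = 0.480783
T_{2}^{(2)} = 0.480783 + (0.480783 − 0.480577)/15 = 0.480797
(Column j=1 coincides with Simpson's rule on the same nodes.)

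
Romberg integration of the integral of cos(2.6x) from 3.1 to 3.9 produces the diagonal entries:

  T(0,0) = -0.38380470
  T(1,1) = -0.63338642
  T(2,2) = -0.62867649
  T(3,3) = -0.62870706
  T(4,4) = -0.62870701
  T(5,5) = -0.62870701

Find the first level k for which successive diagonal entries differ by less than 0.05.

k = 2

|T(1,1) − T(0,0)| = 0.24958172 ≥ 0.05
|T(2,2) − T(1,1)| = 0.00470993 < 0.05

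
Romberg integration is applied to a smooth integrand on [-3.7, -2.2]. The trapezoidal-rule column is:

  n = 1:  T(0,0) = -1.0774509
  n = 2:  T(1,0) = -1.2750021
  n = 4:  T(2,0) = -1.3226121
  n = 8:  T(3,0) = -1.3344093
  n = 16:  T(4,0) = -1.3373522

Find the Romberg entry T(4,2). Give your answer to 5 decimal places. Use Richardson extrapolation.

-1.33833

Richardson extrapolation on the trapezoidal column (denominator 4−1=3):
T(3,1) = -1.3344093 + (-1.3344093 − (-1.3226121))/3 = -1.3383417
T(4,1) = (4·(-1.3373522) − (-1.3344093)) / 3 = -1.3383332
T(4,2) = (16·(-1.3383332) − (-1.3383417)) / 15 = -1.3383326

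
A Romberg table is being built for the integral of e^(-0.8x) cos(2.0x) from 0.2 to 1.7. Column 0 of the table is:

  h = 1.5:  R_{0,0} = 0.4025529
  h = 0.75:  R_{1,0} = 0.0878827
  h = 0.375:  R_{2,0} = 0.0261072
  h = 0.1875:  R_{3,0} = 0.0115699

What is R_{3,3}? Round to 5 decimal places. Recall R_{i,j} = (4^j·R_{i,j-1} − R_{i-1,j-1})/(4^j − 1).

0.00680

Richardson extrapolation on the trapezoidal column (denominator 4−1=3):
R_{1,1} = 0.0878827 + (0.0878827 − 0.4025529)/3 = -0.0170074
R_{2,1} = 0.0261072 + (0.0261072 − 0.0878827)/3 = 0.0055154
R_{3,1} = (4·0.0115699 − 0.0261072) / 3 = 0.0067241
R_{2,2} = 0.0055154 + (0.0055154 − (-0.0170074))/15 = 0.0070169
R_{3,2} = (16·0.0067241 − 0.0055154) / 15 = 0.0068047
R_{3,3} = 0.0068047 + (0.0068047 − 0.0070169)/63 = 0.0068013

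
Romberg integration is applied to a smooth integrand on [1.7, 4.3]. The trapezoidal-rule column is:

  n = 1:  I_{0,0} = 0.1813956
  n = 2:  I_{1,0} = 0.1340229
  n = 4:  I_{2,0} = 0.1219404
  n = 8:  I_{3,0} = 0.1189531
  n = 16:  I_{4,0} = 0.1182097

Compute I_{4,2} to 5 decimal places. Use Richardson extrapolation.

Richardson extrapolation on the trapezoidal column (denominator 4−1=3):
I_{3,1} = 0.1189531 + (0.1189531 − 0.1219404)/3 = 0.1179573
I_{4,1} = (4·0.1182097 − 0.1189531) / 3 = 0.1179619
I_{4,2} = (16·0.1179619 − 0.1179573) / 15 = 0.1179622

0.11796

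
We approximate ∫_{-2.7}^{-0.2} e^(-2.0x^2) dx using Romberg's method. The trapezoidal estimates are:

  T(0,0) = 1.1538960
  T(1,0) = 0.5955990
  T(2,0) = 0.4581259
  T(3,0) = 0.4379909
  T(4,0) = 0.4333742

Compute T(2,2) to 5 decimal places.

T(1,1) = (4·0.5955990 − 1.1538960) / 3 = 0.4095000
T(2,1) = (4·0.4581259 − 0.5955990) / 3 = 0.4123015
T(2,2) = (16·0.4123015 − 0.4095000) / 15 = 0.4124883

0.41249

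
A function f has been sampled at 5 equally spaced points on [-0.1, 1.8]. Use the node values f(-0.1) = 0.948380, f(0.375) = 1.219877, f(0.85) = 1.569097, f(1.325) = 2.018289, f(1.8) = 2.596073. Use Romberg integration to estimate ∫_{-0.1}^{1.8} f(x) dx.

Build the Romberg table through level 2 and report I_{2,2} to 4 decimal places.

3.1089

I_{0,0} (trapezoid, 1 panel, h=1.9000): 3.367230
I_{1,0} (trapezoid, 2 panels, h=0.9500): 3.174257
I_{2,0} (trapezoid, 4 panels, h=0.4750): 3.125258
I_{1,1} = 3.174257 + (3.174257 − 3.367230)/3 = 3.109933
I_{2,1} = 3.125258 + (3.125258 − 3.174257)/3 = 3.108925
I_{2,2} = 3.108925 + (3.108925 − 3.109933)/15 = 3.108858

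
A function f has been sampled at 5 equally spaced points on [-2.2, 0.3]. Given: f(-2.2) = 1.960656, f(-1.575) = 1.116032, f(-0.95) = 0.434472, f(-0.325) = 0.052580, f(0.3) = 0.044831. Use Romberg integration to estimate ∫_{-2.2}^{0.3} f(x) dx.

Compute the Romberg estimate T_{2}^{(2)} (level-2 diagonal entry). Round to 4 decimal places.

T_{0}^{(0)} (trapezoid, 1 panel, h=2.5000): 2.506859
T_{1}^{(0)} (trapezoid, 2 panels, h=1.2500): 1.796519
T_{2}^{(0)} (trapezoid, 4 panels, h=0.6250): 1.628642
T_{1}^{(1)} = 1.796519 + (1.796519 − 2.506859)/3 = 1.559739
T_{2}^{(1)} = 1.628642 + (1.628642 − 1.796519)/3 = 1.572683
T_{2}^{(2)} = 1.572683 + (1.572683 − 1.559739)/15 = 1.573546

1.5735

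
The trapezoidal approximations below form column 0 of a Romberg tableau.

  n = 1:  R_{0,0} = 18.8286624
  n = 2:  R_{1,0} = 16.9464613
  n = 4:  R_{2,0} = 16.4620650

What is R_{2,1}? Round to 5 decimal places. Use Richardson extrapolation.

16.30060

R_{2,1} = (4·16.4620650 − 16.9464613) / 3 = 16.3005996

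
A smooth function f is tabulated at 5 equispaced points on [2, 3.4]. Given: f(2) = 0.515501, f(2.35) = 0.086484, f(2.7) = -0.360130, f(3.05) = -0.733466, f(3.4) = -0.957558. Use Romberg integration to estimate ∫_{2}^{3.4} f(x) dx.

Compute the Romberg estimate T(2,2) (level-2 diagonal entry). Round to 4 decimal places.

T(0,0) (trapezoid, 1 panel, h=1.4000): -0.309440
T(1,0) (trapezoid, 2 panels, h=0.7000): -0.406811
T(2,0) (trapezoid, 4 panels, h=0.3500): -0.429849
T(1,1) = -0.406811 + (-0.406811 − (-0.309440))/3 = -0.439268
T(2,1) = -0.429849 + (-0.429849 − (-0.406811))/3 = -0.437528
T(2,2) = -0.437528 + (-0.437528 − (-0.439268))/15 = -0.437412

-0.4374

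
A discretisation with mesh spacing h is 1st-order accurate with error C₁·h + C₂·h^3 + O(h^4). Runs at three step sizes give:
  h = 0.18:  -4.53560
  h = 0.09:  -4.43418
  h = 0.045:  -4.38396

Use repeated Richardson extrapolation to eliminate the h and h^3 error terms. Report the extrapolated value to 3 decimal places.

First eliminate the h term (factor 2^1 = 2):
  B₁ = (2·(-4.43418) − (-4.53560))/1 = -4.33276
  B₂ = (2·(-4.38396) − (-4.43418))/1 = -4.33374
Then eliminate the h^3 term (factor 2^3 = 8):
  (8·(-4.33374) − (-4.33276))/7 = -4.33388

-4.334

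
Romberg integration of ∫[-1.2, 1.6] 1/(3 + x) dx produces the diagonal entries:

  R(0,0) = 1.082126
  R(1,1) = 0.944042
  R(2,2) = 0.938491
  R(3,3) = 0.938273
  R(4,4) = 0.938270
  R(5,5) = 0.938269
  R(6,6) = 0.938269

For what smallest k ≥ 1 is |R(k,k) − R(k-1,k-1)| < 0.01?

|R(1,1) − R(0,0)| = 0.138084 ≥ 0.01
|R(2,2) − R(1,1)| = 0.005551 < 0.01

k = 2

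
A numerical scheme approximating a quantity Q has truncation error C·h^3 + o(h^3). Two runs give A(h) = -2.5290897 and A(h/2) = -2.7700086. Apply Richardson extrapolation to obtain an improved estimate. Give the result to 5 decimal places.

-2.80443

Extrapolated value = (8·A(h/2) − A(h)) / (8 − 1)
= (8·(-2.7700086) − (-2.5290897)) / 7
= -19.6309791 / 7 = -2.8044256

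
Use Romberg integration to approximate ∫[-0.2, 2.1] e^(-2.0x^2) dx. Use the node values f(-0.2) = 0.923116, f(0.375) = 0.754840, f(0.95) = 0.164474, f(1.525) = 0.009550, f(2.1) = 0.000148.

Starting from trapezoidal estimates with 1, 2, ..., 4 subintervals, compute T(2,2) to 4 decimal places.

0.8407

T(0,0) (trapezoid, 1 panel, h=2.3000): 1.061754
T(1,0) (trapezoid, 2 panels, h=1.1500): 0.720022
T(2,0) (trapezoid, 4 panels, h=0.5750): 0.799535
T(1,1) = 0.720022 + (0.720022 − 1.061754)/3 = 0.606111
T(2,1) = 0.799535 + (0.799535 − 0.720022)/3 = 0.826039
T(2,2) = 0.826039 + (0.826039 − 0.606111)/15 = 0.840701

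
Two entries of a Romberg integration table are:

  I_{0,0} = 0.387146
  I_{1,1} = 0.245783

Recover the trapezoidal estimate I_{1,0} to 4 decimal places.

From I_{1,1} = (4·I_{1,0} − I_{0,0})/3, solve for I_{1,0}:
4·I_{1,0} = 3·0.245783 + 0.387146 = 1.124495
I_{1,0} = 0.281124

0.2811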